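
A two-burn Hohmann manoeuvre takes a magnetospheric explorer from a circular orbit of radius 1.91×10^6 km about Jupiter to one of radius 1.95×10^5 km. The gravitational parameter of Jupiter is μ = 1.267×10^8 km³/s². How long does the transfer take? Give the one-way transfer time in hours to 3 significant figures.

Transfer-ellipse semi-major axis a_t = (r₁ + r₂)/2 = (1.910×10^6 + 1.950×10^5)/2 = 1.0525×10^6 km.
Half the transfer-orbit period gives t = π√(a_t³/μ) = 3.014×10^5 s.
Converting: 3.014×10^5 s ÷ 3600 s/hour = 83.7 hours.

t = 83.7 hours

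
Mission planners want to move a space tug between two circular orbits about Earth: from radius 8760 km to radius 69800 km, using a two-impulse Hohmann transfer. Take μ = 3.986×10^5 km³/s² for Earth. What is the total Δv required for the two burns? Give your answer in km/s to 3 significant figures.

The Hohmann ellipse has a_t = (r₁ + r₂)/2 = 39280 km.
Circular speed at r₁: v₁ = √(μ/r₁) = √(3.986×10^5/8760) = 6.74554 km/s.
Transfer-orbit speed at r₁ (vis-viva equation): v_p = √[μ(2/r₁ − 1/a_t)] = 8.99205 km/s.
First burn Δv₁ = |v_p − v₁| = 2.247 km/s.
At r₂, v₂ = √(μ/r₂) = 2.390 km/s.
Transfer-orbit speed at r₂: v_a = √[μ(2/r₂ − 1/a_t)] = 1.129 km/s.
Second burn Δv₂ = |v₂ − v_a| = 1.261 km/s.
Total Δv = Δv₁ + Δv₂ = 3.508 km/s.

Δv = 3.51 km/s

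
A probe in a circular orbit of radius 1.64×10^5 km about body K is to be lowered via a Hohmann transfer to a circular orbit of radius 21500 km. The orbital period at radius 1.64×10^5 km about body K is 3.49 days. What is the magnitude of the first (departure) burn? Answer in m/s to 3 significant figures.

Δv₁ = 1770 m/s

From Kepler's third law T² = 4π²r³/μ at r = 1.64×10^5 km, T = 3.49 days = 3.49 × 86400 s = 3.01536×10^5 s: μ = 4π²r³/T² = 1.91519×10^6 km³/s².
Semi-major axis of the transfer orbit: a_t = (1.640×10^5 + 21500)/2 = 92750 km.
On the circular orbit at r = 1.640×10^5 km, v_c = √(μ/r) = 3.417 km/s.
Vis-viva on the transfer ellipse at r = 1.640×10^5 km gives v_t = √[μ(2/r − 1/a_t)] = 1.645 km/s.
Δv₁ = |v_t − v_c| = |1.645 − 3.417| = 1.772 km/s.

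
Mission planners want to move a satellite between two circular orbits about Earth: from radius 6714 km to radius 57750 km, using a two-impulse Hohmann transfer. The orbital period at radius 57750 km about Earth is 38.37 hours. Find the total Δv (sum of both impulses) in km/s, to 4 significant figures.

From Kepler's third law T² = 4π²r³/μ at r = 57750 km, T = 38.37 hours = 38.37 × 3600 s = 1.38132×10^5 s: μ = 4π²r³/T² = 3.98499×10^5 km³/s².
Semi-major axis of the transfer orbit: a_t = (6714 + 57750)/2 = 32232 km.
At r₁ the circular-orbit speed is v₁ = √(μ/r₁) = 7.7041 km/s.
Transfer-orbit speed at r₁ (vis-viva equation): v_p = √[μ(2/r₁ − 1/a_t)] = 10.312 km/s.
First burn Δv₁ = |v_p − v₁| = 2.608 km/s.
At r₂, v₂ = √(μ/r₂) = 2.627 km/s.
Transfer-orbit speed at r₂: v_a = √[μ(2/r₂ − 1/a_t)] = 1.199 km/s.
Second burn Δv₂ = |v₂ − v_a| = 1.428 km/s.
Δv = Δv₁ + Δv₂ = 2.608 + 1.428 = 4.036 km/s.

Δv = 4.036 km/s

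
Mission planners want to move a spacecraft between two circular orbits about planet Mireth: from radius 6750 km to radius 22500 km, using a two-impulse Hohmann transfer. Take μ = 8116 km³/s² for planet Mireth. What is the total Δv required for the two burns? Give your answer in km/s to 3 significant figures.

Transfer-ellipse semi-major axis a_t = (r₁ + r₂)/2 = (6750 + 22500)/2 = 14625 km.
Circular speed at r₁: v₁ = √(μ/r₁) = √(8116/6750) = 1.09653 km/s.
Transfer-orbit speed at r₁ (vis-viva): v_p = √[μ(2/r₁ − 1/a_t)] = 1.36007 km/s.
First burn Δv₁ = |v_p − v₁| = 0.2635 km/s.
Circular speed at r₂: v₂ = √(μ/r₂) = 0.6006 km/s.
Transfer-orbit speed at r₂: v_a = √[μ(2/r₂ − 1/a_t)] = 0.4080 km/s.
Second burn Δv₂ = |v₂ − v_a| = 0.1926 km/s.
Δv = Δv₁ + Δv₂ = 0.2635 + 0.1926 = 0.4561 km/s.

Δv = 0.456 km/s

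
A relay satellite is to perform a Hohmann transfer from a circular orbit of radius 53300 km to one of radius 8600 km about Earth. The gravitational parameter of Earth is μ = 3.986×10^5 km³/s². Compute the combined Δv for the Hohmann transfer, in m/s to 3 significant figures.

Δv = 3420 m/s

The Hohmann ellipse has a_t = (r₁ + r₂)/2 = 30950 km.
Circular speed at r₁: v₁ = √(μ/r₁) = √(3.986×10^5/53300) = 2.735 km/s.
Transfer-orbit speed at r₁ (v² = μ(2/r − 1/a)): v_a = √[μ(2/r₁ − 1/a_t)] = 1.442 km/s.
First burn Δv₁ = |v_a − v₁| = 1.293 km/s.
Circular speed at r₂: v₂ = √(μ/r₂) = 6.808 km/s.
Transfer-orbit speed at r₂: v_p = √[μ(2/r₂ − 1/a_t)] = 8.934 km/s.
Second burn Δv₂ = |v₂ − v_p| = 2.126 km/s.
Δv = Δv₁ + Δv₂ = 1.293 + 2.126 = 3.419 km/s.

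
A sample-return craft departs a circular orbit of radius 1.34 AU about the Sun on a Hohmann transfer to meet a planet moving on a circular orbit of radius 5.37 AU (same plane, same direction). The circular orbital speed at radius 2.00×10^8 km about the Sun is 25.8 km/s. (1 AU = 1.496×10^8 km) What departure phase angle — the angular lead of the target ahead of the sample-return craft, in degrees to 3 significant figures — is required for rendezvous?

φ = 91.1°

From the circular-orbit relation v² = μ/r at r = 2.00×10^8 km: μ = v²r = (25.8)² × 2.00×10^8 = 1.33128×10^11 km³/s².
In km: r₁ = 1.34 × 1.496×10^8 = 2.00464×10^8 km; r₂ = 5.37 × 1.496×10^8 = 8.03352×10^8 km.
Semi-major axis of the transfer orbit: a_t = (2.00464×10^8 + 8.03352×10^8)/2 = 5.01908×10^8 km.
The half-period of the transfer ellipse is t = π√(a_t³/μ) = 9.6817×10^7 s.
The target's mean motion on its circular orbit is ω₂ = √(μ/r₂³) = 1.6024×10^-8 rad/s.
Angle swept by the target during transfer: ω₂·t = 1.5514 rad = 88.89°.
The sample-return craft traverses 180° on the transfer ellipse, so the target must lead by 180° − 88.89° = 91.1°.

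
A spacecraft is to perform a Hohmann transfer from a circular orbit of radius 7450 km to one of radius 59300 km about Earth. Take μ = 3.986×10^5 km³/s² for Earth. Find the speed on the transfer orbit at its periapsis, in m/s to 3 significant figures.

v = 9750 m/s

Transfer-ellipse semi-major axis a_t = (r₁ + r₂)/2 = (7450 + 59300)/2 = 33375 km.
The periapsis of the transfer ellipse is at r = 7450 km.
From the vis-viva equation, v = √[μ(2/r − 1/a_t)] = 9.750 km/s.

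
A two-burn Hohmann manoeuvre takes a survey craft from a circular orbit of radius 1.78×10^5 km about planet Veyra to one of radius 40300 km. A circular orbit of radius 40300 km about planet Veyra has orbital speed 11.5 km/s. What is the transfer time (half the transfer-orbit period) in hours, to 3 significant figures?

From the circular-orbit relation v² = μ/r at r = 40300 km: μ = v²r = (11.5)² × 40300 = 5.32968×10^6 km³/s².
The Hohmann ellipse has a_t = (r₁ + r₂)/2 = 1.0915×10^5 km.
Half the transfer-orbit period gives t = π√(a_t³/μ) = 49070 s.
Converting: 49070 s ÷ 3600 s/hour = 13.6 hours.

t = 13.6 hours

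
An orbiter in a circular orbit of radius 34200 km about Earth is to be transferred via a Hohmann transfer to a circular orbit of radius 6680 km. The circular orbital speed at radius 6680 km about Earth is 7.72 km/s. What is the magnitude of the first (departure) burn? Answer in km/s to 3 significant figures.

Δv₁ = 1.46 km/s

From the circular-orbit relation v² = μ/r at r = 6680 km: μ = v²r = (7.72)² × 6680 = 3.98117×10^5 km³/s².
Transfer-ellipse semi-major axis a_t = (r₁ + r₂)/2 = (34200 + 6680)/2 = 20440 km.
On the circular orbit at r = 34200 km, v_c = √(μ/r) = 3.4119 km/s.
Vis-viva on the transfer ellipse at r = 34200 km gives v_t = √[μ(2/r − 1/a_t)] = 1.9505 km/s.
Δv₁ = |v_t − v_c| = |1.9505 − 3.4119| = 1.461 km/s.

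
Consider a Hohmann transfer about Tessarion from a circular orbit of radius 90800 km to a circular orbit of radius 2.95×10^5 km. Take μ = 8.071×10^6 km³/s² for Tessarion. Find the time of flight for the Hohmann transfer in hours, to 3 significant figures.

t = 26.0 hours

Transfer-ellipse semi-major axis a_t = (r₁ + r₂)/2 = (90800 + 2.950×10^5)/2 = 1.929×10^5 km.
Transfer time t = π√(a_t³/μ) = π√((1.929×10^5)³ / 8.071×10^6) = 93690 s.
Converting: 93690 s ÷ 3600 s/hour = 26.0 hours.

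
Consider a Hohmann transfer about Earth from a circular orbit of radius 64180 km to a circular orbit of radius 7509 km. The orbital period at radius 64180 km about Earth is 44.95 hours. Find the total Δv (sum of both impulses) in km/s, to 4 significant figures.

From Kepler's third law T² = 4π²r³/μ at r = 64180 km, T = 44.95 hours = 44.95 × 3600 s = 1.6182×10^5 s: μ = 4π²r³/T² = 3.98561×10^5 km³/s².
Transfer-ellipse semi-major axis a_t = (r₁ + r₂)/2 = (64180 + 7509)/2 = 35844.5 km.
Circular speed at r₁: v₁ = √(μ/r₁) = √(3.98561×10^5/64180) = 2.4920 km/s.
On the transfer ellipse at r₁, vis-viva equation gives v_a = √[μ(2/r₁ − 1/a_t)] = 1.1406 km/s.
First burn Δv₁ = |v_a − v₁| = 1.3514 km/s.
At r₂, v₂ = √(μ/r₂) = 7.28545 km/s.
Transfer-orbit speed at r₂: v_p = √[μ(2/r₂ − 1/a_t)] = 9.74866 km/s.
Second burn Δv₂ = |v₂ − v_p| = 2.4632 km/s.
Δv = Δv₁ + Δv₂ = 1.3514 + 2.4632 = 3.815 km/s.

Δv = 3.815 km/s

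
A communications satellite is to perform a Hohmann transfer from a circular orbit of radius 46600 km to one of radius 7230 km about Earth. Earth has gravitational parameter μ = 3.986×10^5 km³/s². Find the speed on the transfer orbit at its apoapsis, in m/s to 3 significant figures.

v = 1520 m/s

The Hohmann ellipse has a_t = (r₁ + r₂)/2 = 26915 km.
The apoapsis of the transfer ellipse is at r = 46600 km.
From the vis-viva equation, v = √[μ(2/r − 1/a_t)] = 1.516 km/s.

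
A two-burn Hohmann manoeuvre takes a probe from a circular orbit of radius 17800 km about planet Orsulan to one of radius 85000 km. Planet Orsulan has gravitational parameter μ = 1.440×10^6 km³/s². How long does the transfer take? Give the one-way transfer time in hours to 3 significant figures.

t = 8.47 hours

Semi-major axis of the transfer orbit: a_t = (17800 + 85000)/2 = 51400 km.
Transfer time t = π√(a_t³/μ) = π√((51400)³ / 1.440×10^6) = 30508 s.
Converting: 30508 s ÷ 3600 s/hour = 8.47 hours.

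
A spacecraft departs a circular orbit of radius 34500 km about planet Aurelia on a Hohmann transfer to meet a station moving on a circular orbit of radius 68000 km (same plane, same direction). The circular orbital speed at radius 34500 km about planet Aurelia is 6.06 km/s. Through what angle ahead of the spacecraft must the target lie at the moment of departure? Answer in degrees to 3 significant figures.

From the circular-orbit relation v² = μ/r at r = 34500 km: μ = v²r = (6.06)² × 34500 = 1.26696×10^6 km³/s².
The Hohmann ellipse has a_t = (r₁ + r₂)/2 = 51250 km.
Transfer time t = π√(a_t³/μ) = 32382 s.
Target angular speed ω₂ = √(μ/r₂³) = 6.3477×10^-5 rad/s.
Angle swept by the target during transfer: ω₂·t = 2.056 rad = 117.8°.
The spacecraft traverses 180° on the transfer ellipse, so the target must lead by 180° − 117.8° = 62.2°.

φ = 62.2°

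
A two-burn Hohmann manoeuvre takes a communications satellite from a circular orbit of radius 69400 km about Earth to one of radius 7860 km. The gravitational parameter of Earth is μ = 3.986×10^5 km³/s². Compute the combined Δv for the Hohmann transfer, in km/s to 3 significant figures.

Transfer-ellipse semi-major axis a_t = (r₁ + r₂)/2 = (69400 + 7860)/2 = 38630 km.
At r₁ the circular-orbit speed is v₁ = √(μ/r₁) = 2.39656 km/s.
Transfer-orbit speed at r₁ (vis-viva equation): v_a = √[μ(2/r₁ − 1/a_t)] = 1.08103 km/s.
First burn Δv₁ = |v_a − v₁| = 1.3155 km/s.
At r₂, v₂ = √(μ/r₂) = 7.1213 km/s.
Transfer-orbit speed at r₂: v_p = √[μ(2/r₂ − 1/a_t)] = 9.5450 km/s.
Second burn Δv₂ = |v₂ − v_p| = 2.4237 km/s.
Δv = Δv₁ + Δv₂ = 1.3155 + 2.4237 = 3.739 km/s.

Δv = 3.74 km/s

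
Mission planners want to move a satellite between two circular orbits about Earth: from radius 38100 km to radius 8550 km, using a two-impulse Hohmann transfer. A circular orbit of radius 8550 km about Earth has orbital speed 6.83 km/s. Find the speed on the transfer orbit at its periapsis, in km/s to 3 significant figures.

From the circular-orbit relation v² = μ/r at r = 8550 km: μ = v²r = (6.83)² × 8550 = 3.98848×10^5 km³/s².
The Hohmann ellipse has a_t = (r₁ + r₂)/2 = 23325 km.
At periapsis, r = 8550 km.
Vis-viva: v = √[μ(2/r − 1/a_t)] = √[3.98848×10^5 × (2/8550 − 1/23325)] = 8.729 km/s.

v = 8.73 km/s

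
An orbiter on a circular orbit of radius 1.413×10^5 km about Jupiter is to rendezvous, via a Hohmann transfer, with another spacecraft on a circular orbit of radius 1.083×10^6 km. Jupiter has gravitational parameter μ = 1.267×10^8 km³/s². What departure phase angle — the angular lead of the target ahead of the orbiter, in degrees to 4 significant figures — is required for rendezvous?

The Hohmann ellipse has a_t = (r₁ + r₂)/2 = 6.1215×10^5 km.
The half-period of the transfer ellipse is t = π√(a_t³/μ) = 1.337×10^5 s.
Target angular speed ω₂ = √(μ/r₂³) = 9.987×10^-6 rad/s.
Angle swept by the target during transfer: ω₂·t = 1.335 rad = 76.49°.
Arrival is 180° from departure on the ellipse, so φ = 180° − 76.49° = 103.5°.

φ = 103.5°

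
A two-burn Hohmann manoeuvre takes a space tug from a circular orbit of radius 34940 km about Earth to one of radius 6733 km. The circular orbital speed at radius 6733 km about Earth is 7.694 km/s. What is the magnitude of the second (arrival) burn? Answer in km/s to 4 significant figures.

Δv₂ = 2.269 km/s

From the circular-orbit relation v² = μ/r at r = 6733 km: μ = v²r = (7.694)² × 6733 = 3.98578×10^5 km³/s².
Semi-major axis of the transfer orbit: a_t = (34940 + 6733)/2 = 20836.5 km.
Circular speed at r = 6733 km: v_c = √(μ/r) = 7.694 km/s.
Vis-viva on the transfer ellipse at r = 6733 km gives v_t = √[μ(2/r − 1/a_t)] = 9.963 km/s.
Δv₂ = |v_t − v_c| = |9.963 − 7.694| = 2.269 km/s.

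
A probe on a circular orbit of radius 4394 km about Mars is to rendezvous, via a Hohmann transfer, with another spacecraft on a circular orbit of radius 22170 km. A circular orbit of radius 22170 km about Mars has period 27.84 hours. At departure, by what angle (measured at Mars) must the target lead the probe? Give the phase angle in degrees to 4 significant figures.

φ = 96.53°

From Kepler's third law T² = 4π²r³/μ at r = 22170 km, T = 27.84 hours = 27.84 × 3600 s = 1.00224×10^5 s: μ = 4π²r³/T² = 42826.6 km³/s².
The Hohmann ellipse has a_t = (r₁ + r₂)/2 = 13282 km.
Transfer time t = π√(a_t³/μ) = 23237 s.
The target's mean motion on its circular orbit is ω₂ = √(μ/r₂³) = 6.2691×10^-5 rad/s.
Angle swept by the target during transfer: ω₂·t = 1.4568 rad = 83.47°.
The probe traverses 180° on the transfer ellipse, so the target must lead by 180° − 83.47° = 96.53°.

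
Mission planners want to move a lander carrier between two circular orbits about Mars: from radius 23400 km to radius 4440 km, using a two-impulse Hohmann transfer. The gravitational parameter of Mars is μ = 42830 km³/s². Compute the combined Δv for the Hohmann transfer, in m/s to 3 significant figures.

Transfer-ellipse semi-major axis a_t = (r₁ + r₂)/2 = (23400 + 4440)/2 = 13920 km.
Circular speed at r₁: v₁ = √(μ/r₁) = √(42830/23400) = 1.3529 km/s.
On the transfer ellipse at r₁, vis-viva gives v_a = √[μ(2/r₁ − 1/a_t)] = 0.76408 km/s.
First burn Δv₁ = |v_a − v₁| = 0.5888 km/s.
At r₂, v₂ = √(μ/r₂) = 3.106 km/s.
Transfer-orbit speed at r₂: v_p = √[μ(2/r₂ − 1/a_t)] = 4.027 km/s.
Second burn Δv₂ = |v₂ − v_p| = 0.9210 km/s.
Δv = Δv₁ + Δv₂ = 0.5888 + 0.9210 = 1.510 km/s.

Δv = 1510 m/s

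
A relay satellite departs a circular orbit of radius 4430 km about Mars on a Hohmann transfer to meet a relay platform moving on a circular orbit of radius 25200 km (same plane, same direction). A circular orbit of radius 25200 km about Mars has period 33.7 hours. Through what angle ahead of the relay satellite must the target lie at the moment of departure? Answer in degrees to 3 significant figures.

From Kepler's third law T² = 4π²r³/μ at r = 25200 km, T = 33.7 hours = 33.7 × 3600 s = 1.2132×10^5 s: μ = 4π²r³/T² = 42923.6 km³/s².
Semi-major axis of the transfer orbit: a_t = (4430 + 25200)/2 = 14815 km.
The half-period of the transfer ellipse is t = π√(a_t³/μ) = 27343 s.
The target's mean motion on its circular orbit is ω₂ = √(μ/r₂³) = 5.1790×10^-5 rad/s.
Angle swept by the target during transfer: ω₂·t = 1.4161 rad = 81.14°.
The relay satellite traverses 180° on the transfer ellipse, so the target must lead by 180° − 81.14° = 98.9°.

φ = 98.9°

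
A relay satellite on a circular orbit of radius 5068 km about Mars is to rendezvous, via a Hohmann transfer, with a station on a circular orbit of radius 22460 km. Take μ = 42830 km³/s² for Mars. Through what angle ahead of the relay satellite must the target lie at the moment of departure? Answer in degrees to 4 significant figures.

The Hohmann ellipse has a_t = (r₁ + r₂)/2 = 13764 km.
The half-period of the transfer ellipse is t = π√(a_t³/μ) = 24512.8 s.
The target's mean motion on its circular orbit is ω₂ = √(μ/r₂³) = 6.14836×10^-5 rad/s.
Angle swept by the target during transfer: ω₂·t = 1.5071 rad = 86.35°.
Arrival is 180° from departure on the ellipse, so φ = 180° − 86.35° = 93.65°.

φ = 93.65°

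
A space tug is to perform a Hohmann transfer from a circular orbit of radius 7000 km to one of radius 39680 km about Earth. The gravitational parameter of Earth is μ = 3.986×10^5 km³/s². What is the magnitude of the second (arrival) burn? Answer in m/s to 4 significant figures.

Δv₂ = 1434 m/s

Semi-major axis of the transfer orbit: a_t = (7000 + 39680)/2 = 23340 km.
On the circular orbit at r = 39680 km, v_c = √(μ/r) = 3.1694 km/s.
Vis-viva on the transfer ellipse at r = 39680 km gives v_t = √[μ(2/r − 1/a_t)] = 1.7357 km/s.
Δv₂ = |v_t − v_c| = |1.7357 − 3.1694| = 1.434 km/s.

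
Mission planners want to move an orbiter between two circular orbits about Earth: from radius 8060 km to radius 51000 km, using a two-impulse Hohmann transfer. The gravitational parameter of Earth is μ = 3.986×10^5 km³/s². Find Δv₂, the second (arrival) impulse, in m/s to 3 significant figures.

Δv₂ = 1340 m/s

Semi-major axis of the transfer orbit: a_t = (8060 + 51000)/2 = 29530 km.
Circular speed at r = 51000 km: v_c = √(μ/r) = 2.796 km/s.
Transfer-orbit speed at the same r (vis-viva, a = a_t): v_t = √[μ(2/r − 1/a_t)] = 1.461 km/s.
Δv₂ = |v_t − v_c| = |1.461 − 2.796| = 1.335 km/s.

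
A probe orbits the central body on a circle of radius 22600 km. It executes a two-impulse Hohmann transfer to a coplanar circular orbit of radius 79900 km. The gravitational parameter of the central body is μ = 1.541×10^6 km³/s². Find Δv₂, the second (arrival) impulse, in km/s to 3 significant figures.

Δv₂ = 1.48 km/s

Semi-major axis of the transfer orbit: a_t = (22600 + 79900)/2 = 51250 km.
On the circular orbit at r = 79900 km, v_c = √(μ/r) = 4.3917 km/s.
Transfer-orbit speed at the same r (vis-viva, a = a_t): v_t = √[μ(2/r − 1/a_t)] = 2.9163 km/s.
Δv₂ = |v_t − v_c| = |2.9163 − 4.3917| = 1.475 km/s.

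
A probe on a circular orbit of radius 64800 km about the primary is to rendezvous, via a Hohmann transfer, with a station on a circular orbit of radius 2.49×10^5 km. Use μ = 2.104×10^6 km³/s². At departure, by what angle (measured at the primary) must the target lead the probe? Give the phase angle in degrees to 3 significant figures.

φ = 90.0°

The Hohmann ellipse has a_t = (r₁ + r₂)/2 = 1.569×10^5 km.
Transfer time t = π√(a_t³/μ) = 1.3461×10^5 s.
Target angular speed ω₂ = √(μ/r₂³) = 1.1674×10^-5 rad/s.
Angle swept by the target during transfer: ω₂·t = 1.5714 rad = 90.03°.
Arrival is 180° from departure on the ellipse, so φ = 180° − 90.03° = 90.0°.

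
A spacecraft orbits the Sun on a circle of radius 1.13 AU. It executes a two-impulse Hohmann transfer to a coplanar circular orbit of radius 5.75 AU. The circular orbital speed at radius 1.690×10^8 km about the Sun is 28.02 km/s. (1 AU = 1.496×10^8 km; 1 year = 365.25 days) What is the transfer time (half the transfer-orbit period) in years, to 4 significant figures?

t = 3.191 years

From the circular-orbit relation v² = μ/r at r = 1.690×10^8 km: μ = v²r = (28.02)² × 1.690×10^8 = 1.32685×10^11 km³/s².
In km: r₁ = 1.13 × 1.496×10^8 = 1.69048×10^8 km; r₂ = 5.75 × 1.496×10^8 = 8.602×10^8 km.
The Hohmann ellipse has a_t = (r₁ + r₂)/2 = 5.14624×10^8 km.
Transfer time t = π√(a_t³/μ) = π√((5.14624×10^8)³ / 1.32685×10^11) = 1.007×10^8 s.
Converting: 1.007×10^8 s ÷ 3.15576×10^7 s/year (365.25 × 86400) = 3.191 years.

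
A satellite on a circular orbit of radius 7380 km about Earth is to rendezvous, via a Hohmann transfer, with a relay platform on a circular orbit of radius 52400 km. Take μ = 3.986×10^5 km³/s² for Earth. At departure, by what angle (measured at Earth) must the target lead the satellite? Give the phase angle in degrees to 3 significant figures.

φ = 102°

Transfer-ellipse semi-major axis a_t = (r₁ + r₂)/2 = (7380 + 52400)/2 = 29890 km.
The half-period of the transfer ellipse is t = π√(a_t³/μ) = 25714.0 s.
Target angular speed ω₂ = √(μ/r₂³) = 5.26346×10^-5 rad/s.
Angle swept by the target during transfer: ω₂·t = 1.35345 rad = 77.55°.
The satellite traverses 180° on the transfer ellipse, so the target must lead by 180° − 77.55° = 102°.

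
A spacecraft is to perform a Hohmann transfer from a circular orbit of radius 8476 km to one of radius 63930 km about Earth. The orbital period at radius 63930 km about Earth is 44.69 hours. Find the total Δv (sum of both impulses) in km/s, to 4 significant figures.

From Kepler's third law T² = 4π²r³/μ at r = 63930 km, T = 44.69 hours = 44.69 × 3600 s = 1.60884×10^5 s: μ = 4π²r³/T² = 3.98518×10^5 km³/s².
Semi-major axis of the transfer orbit: a_t = (8476 + 63930)/2 = 36203 km.
At r₁ the circular-orbit speed is v₁ = √(μ/r₁) = 6.857 km/s.
On the transfer ellipse at r₁, vis-viva equation gives v_p = √[μ(2/r₁ − 1/a_t)] = 9.112 km/s.
First burn Δv₁ = |v_p − v₁| = 2.255 km/s.
Circular speed at r₂: v₂ = √(μ/r₂) = 2.497 km/s.
Transfer-orbit speed at r₂: v_a = √[μ(2/r₂ − 1/a_t)] = 1.208 km/s.
Second burn Δv₂ = |v₂ − v_a| = 1.289 km/s.
Total Δv = Δv₁ + Δv₂ = 3.544 km/s.

Δv = 3.544 km/s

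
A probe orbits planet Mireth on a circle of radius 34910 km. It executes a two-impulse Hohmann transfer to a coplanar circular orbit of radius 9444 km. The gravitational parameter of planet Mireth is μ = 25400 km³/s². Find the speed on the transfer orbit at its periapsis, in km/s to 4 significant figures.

v = 2.058 km/s

Semi-major axis of the transfer orbit: a_t = (34910 + 9444)/2 = 22177 km.
At periapsis, r = 9444 km.
From the vis-viva equation, v = √[μ(2/r − 1/a_t)] = 2.058 km/s.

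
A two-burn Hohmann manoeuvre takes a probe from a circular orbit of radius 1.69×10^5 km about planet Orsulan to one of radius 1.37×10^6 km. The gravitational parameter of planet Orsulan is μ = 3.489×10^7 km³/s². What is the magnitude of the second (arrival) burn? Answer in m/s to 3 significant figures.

Δv₂ = 2680 m/s

Transfer-ellipse semi-major axis a_t = (r₁ + r₂)/2 = (1.690×10^5 + 1.370×10^6)/2 = 7.695×10^5 km.
On the circular orbit at r = 1.370×10^6 km, v_c = √(μ/r) = 5.04650 km/s.
Transfer-orbit speed at the same r (vis-viva, a = a_t): v_t = √[μ(2/r − 1/a_t)] = 2.36499 km/s.
Δv₂ = |v_t − v_c| = |2.36499 − 5.04650| = 2.682 km/s.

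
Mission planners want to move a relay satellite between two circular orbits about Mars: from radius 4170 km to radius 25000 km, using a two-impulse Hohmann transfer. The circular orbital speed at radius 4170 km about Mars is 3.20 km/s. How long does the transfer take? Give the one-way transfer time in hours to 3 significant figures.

From the circular-orbit relation v² = μ/r at r = 4170 km: μ = v²r = (3.20)² × 4170 = 42700.8 km³/s².
Transfer-ellipse semi-major axis a_t = (r₁ + r₂)/2 = (4170 + 25000)/2 = 14585 km.
Transfer time t = π√(a_t³/μ) = π√((14585)³ / 42700.8) = 26780 s.
Converting: 26780 s ÷ 3600 s/hour = 7.44 hours.

t = 7.44 hours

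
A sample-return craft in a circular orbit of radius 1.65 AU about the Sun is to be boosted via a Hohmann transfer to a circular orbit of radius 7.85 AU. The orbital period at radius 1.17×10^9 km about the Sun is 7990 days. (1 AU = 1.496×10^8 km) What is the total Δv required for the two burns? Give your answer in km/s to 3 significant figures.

Δv = 11.0 km/s

From Kepler's third law T² = 4π²r³/μ at r = 1.17×10^9 km, T = 7990 days = 7990 × 86400 s = 6.90336×10^8 s: μ = 4π²r³/T² = 1.32677×10^11 km³/s².
In km: r₁ = 1.65 × 1.496×10^8 = 2.4684×10^8 km; r₂ = 7.85 × 1.496×10^8 = 1.17436×10^9 km.
Semi-major axis of the transfer orbit: a_t = (2.4684×10^8 + 1.17436×10^9)/2 = 7.106×10^8 km.
At r₁ the circular-orbit speed is v₁ = √(μ/r₁) = 23.1841 km/s.
On the transfer ellipse at r₁, vis-viva equation gives v_p = √[μ(2/r₁ − 1/a_t)] = 29.8043 km/s.
First burn Δv₁ = |v_p − v₁| = 6.6202 km/s.
At r₂, v₂ = √(μ/r₂) = 10.6291 km/s.
Transfer-orbit speed at r₂: v_a = √[μ(2/r₂ − 1/a_t)] = 6.26459 km/s.
Second burn Δv₂ = |v₂ − v_a| = 4.3645 km/s.
Total Δv = Δv₁ + Δv₂ = 10.98 km/s.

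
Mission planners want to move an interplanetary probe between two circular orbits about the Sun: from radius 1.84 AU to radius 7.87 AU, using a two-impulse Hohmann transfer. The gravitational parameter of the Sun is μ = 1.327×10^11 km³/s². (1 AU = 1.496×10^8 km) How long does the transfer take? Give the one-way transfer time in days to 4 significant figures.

In km: r₁ = 1.84 × 1.496×10^8 = 2.75264×10^8 km; r₂ = 7.87 × 1.496×10^8 = 1.177352×10^9 km.
Transfer-ellipse semi-major axis a_t = (r₁ + r₂)/2 = (2.75264×10^8 + 1.177352×10^9)/2 = 7.26308×10^8 km.
By Kepler's third law the transfer-orbit period is T = 2π√(a_t³/μ), so t = T/2 = 1.688×10^8 s.
Converting: 1.688×10^8 s ÷ 86400 s/day = 1954 days.

t = 1954 days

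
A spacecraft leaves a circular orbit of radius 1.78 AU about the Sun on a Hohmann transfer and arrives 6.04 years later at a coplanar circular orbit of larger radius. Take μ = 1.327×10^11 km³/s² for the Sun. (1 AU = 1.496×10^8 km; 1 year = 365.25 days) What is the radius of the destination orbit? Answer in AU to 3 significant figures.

In km: r₁ = 1.78 × 1.496×10^8 = 2.66288×10^8 km.
Transfer time t = 6.04 years × 365.25 × 86400 s = 1.90607904×10^8 s, and t = π√(a_t³/μ).
So a_t = (μ t²/π²)^(1/3) = (1.327×10^11 × (1.90607904×10^8)² / π²)^(1/3) = 7.8756×10^8 km.
Since a_t = (r₁ + r₂)/2, r₂ = 2a_t − r₁ = 2×7.8756×10^8 − 2.66288×10^8 = 1.308832×10^9 km.
In AU: r₂ = 1.308832×10^9 / 1.496×10^8 = 8.75 AU.

r₂ = 8.75 AU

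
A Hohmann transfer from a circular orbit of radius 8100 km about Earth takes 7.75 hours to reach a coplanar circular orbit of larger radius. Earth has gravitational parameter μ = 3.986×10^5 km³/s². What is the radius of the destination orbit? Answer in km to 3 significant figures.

Transfer time t = 7.75 hours = 27900 s, and t = π√(a_t³/μ).
So a_t = (μ t²/π²)^(1/3) = (3.986×10^5 × (27900)² / π²)^(1/3) = 31561 km.
Since a_t = (r₁ + r₂)/2, r₂ = 2a_t − r₁ = 2×31561 − 8100 = 55022 km.

r₂ = 55000 km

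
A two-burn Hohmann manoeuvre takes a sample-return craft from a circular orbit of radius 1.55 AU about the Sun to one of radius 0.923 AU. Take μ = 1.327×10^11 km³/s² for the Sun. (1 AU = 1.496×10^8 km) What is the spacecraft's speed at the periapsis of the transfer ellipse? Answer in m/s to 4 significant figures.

v = 34710 m/s

In km: r₁ = 1.55 × 1.496×10^8 = 2.3188×10^8 km; r₂ = 0.923 × 1.496×10^8 = 1.380808×10^8 km.
Semi-major axis of the transfer orbit: a_t = (2.3188×10^8 + 1.380808×10^8)/2 = 1.849804×10^8 km.
At periapsis, r = 1.380808×10^8 km.
From the vis-viva equation, v = √[μ(2/r − 1/a_t)] = 34.71 km/s.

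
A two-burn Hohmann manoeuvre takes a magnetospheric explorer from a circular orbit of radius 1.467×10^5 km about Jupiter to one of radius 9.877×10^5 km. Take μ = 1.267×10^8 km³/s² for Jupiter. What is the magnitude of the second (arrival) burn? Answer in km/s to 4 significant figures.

Transfer-ellipse semi-major axis a_t = (r₁ + r₂)/2 = (1.467×10^5 + 9.877×10^5)/2 = 5.672×10^5 km.
On the circular orbit at r = 9.877×10^5 km, v_c = √(μ/r) = 11.326 km/s.
Transfer-orbit speed at the same r (vis-viva, a = a_t): v_t = √[μ(2/r − 1/a_t)] = 5.7600 km/s.
Δv₂ = |v_t − v_c| = |5.7600 − 11.326| = 5.566 km/s.

Δv₂ = 5.566 km/s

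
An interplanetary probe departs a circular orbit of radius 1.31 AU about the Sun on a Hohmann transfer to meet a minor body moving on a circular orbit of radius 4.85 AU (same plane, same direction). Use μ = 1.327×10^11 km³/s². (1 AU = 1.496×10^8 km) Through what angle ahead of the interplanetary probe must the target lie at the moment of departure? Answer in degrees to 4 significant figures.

φ = 88.91°

In km: r₁ = 1.31 × 1.496×10^8 = 1.95976×10^8 km; r₂ = 4.85 × 1.496×10^8 = 7.2556×10^8 km.
Semi-major axis of the transfer orbit: a_t = (1.95976×10^8 + 7.2556×10^8)/2 = 4.60768×10^8 km.
The half-period of the transfer ellipse is t = π√(a_t³/μ) = 8.5298×10^7 s.
The target's mean motion on its circular orbit is ω₂ = √(μ/r₂³) = 1.8639×10^-8 rad/s.
Angle swept by the target during transfer: ω₂·t = 1.5899 rad = 91.09°.
Arrival is 180° from departure on the ellipse, so φ = 180° − 91.09° = 88.91°.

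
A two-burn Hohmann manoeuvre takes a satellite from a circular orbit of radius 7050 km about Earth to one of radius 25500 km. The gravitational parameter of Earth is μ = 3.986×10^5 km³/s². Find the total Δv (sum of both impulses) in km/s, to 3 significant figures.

Δv = 3.24 km/s

Semi-major axis of the transfer orbit: a_t = (7050 + 25500)/2 = 16275 km.
Circular speed at r₁: v₁ = √(μ/r₁) = √(3.986×10^5/7050) = 7.5192 km/s.
On the transfer ellipse at r₁, vis-viva equation gives v_p = √[μ(2/r₁ − 1/a_t)] = 9.4120 km/s.
First burn Δv₁ = |v_p − v₁| = 1.8928 km/s.
Circular speed at r₂: v₂ = √(μ/r₂) = 3.9537 km/s.
Transfer-orbit speed at r₂: v_a = √[μ(2/r₂ − 1/a_t)] = 2.6022 km/s.
Second burn Δv₂ = |v₂ − v_a| = 1.3515 km/s.
Total Δv = Δv₁ + Δv₂ = 3.244 km/s.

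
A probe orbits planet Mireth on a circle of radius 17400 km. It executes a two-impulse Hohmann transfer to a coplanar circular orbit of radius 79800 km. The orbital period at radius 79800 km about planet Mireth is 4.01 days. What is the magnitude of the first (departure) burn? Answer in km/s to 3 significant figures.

From Kepler's third law T² = 4π²r³/μ at r = 79800 km, T = 4.01 days = 4.01 × 86400 s = 3.46464×10^5 s: μ = 4π²r³/T² = 1.67129×10^5 km³/s².
Semi-major axis of the transfer orbit: a_t = (17400 + 79800)/2 = 48600 km.
On the circular orbit at r = 17400 km, v_c = √(μ/r) = 3.0992 km/s.
Transfer-orbit speed at the same r (vis-viva, a = a_t): v_t = √[μ(2/r − 1/a_t)] = 3.9713 km/s.
Δv₁ = |v_t − v_c| = |3.9713 − 3.0992| = 0.8721 km/s.

Δv₁ = 0.872 km/s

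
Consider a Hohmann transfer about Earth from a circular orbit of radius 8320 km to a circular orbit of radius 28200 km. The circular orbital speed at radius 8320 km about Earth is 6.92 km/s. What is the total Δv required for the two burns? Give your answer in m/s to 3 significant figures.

Δv = 2900 m/s

From the circular-orbit relation v² = μ/r at r = 8320 km: μ = v²r = (6.92)² × 8320 = 3.98415×10^5 km³/s².
Semi-major axis of the transfer orbit: a_t = (8320 + 28200)/2 = 18260 km.
At r₁ the circular-orbit speed is v₁ = √(μ/r₁) = 6.9200 km/s.
On the transfer ellipse at r₁, vis-viva gives v_p = √[μ(2/r₁ − 1/a_t)] = 8.5996 km/s.
First burn Δv₁ = |v_p − v₁| = 1.6796 km/s.
At r₂, v₂ = √(μ/r₂) = 3.7587 km/s.
Transfer-orbit speed at r₂: v_a = √[μ(2/r₂ − 1/a_t)] = 2.5372 km/s.
Second burn Δv₂ = |v₂ − v_a| = 1.2215 km/s.
Total Δv = Δv₁ + Δv₂ = 2.901 km/s.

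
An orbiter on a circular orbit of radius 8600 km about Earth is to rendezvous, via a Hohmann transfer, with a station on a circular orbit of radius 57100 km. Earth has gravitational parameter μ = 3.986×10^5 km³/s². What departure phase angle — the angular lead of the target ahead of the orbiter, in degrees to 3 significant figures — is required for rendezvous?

φ = 101°

Semi-major axis of the transfer orbit: a_t = (8600 + 57100)/2 = 32850 km.
Transfer time t = π√(a_t³/μ) = 29630 s.
Target angular speed ω₂ = √(μ/r₂³) = 4.627×10^-5 rad/s.
Angle swept by the target during transfer: ω₂·t = 1.371 rad = 78.55°.
The orbiter traverses 180° on the transfer ellipse, so the target must lead by 180° − 78.55° = 101°.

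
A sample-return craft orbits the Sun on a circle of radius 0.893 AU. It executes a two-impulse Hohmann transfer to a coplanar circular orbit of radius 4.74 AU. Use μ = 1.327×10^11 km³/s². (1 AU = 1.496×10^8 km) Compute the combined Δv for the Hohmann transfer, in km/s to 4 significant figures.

Δv = 15.35 km/s

In km: r₁ = 0.893 × 1.496×10^8 = 1.335928×10^8 km; r₂ = 4.74 × 1.496×10^8 = 7.09104×10^8 km.
The Hohmann ellipse has a_t = (r₁ + r₂)/2 = 4.213484×10^8 km.
Circular speed at r₁: v₁ = √(μ/r₁) = √(1.327×10^11/1.335928×10^8) = 31.517 km/s.
On the transfer ellipse at r₁, vis-viva equation gives v_p = √[μ(2/r₁ − 1/a_t)] = 40.886 km/s.
First burn Δv₁ = |v_p − v₁| = 9.369 km/s.
At r₂, v₂ = √(μ/r₂) = 13.68 km/s.
Transfer-orbit speed at r₂: v_a = √[μ(2/r₂ − 1/a_t)] = 7.703 km/s.
Second burn Δv₂ = |v₂ − v_a| = 5.977 km/s.
Δv = Δv₁ + Δv₂ = 9.369 + 5.977 = 15.35 km/s.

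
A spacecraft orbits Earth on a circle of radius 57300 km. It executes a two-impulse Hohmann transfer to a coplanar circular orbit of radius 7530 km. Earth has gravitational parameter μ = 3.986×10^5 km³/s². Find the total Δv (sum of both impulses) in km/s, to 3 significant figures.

The Hohmann ellipse has a_t = (r₁ + r₂)/2 = 32415 km.
At r₁ the circular-orbit speed is v₁ = √(μ/r₁) = 2.637 km/s.
Transfer-orbit speed at r₁ (vis-viva equation): v_a = √[μ(2/r₁ − 1/a_t)] = 1.271 km/s.
First burn Δv₁ = |v_a − v₁| = 1.366 km/s.
Circular speed at r₂: v₂ = √(μ/r₂) = 7.2756 km/s.
Transfer-orbit speed at r₂: v_p = √[μ(2/r₂ − 1/a_t)] = 9.6733 km/s.
Second burn Δv₂ = |v₂ − v_p| = 2.398 km/s.
Total Δv = Δv₁ + Δv₂ = 3.764 km/s.

Δv = 3.76 km/s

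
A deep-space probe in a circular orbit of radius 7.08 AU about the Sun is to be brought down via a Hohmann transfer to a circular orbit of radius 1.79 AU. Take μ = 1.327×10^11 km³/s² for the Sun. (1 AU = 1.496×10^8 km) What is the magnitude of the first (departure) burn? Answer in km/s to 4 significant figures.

Δv₁ = 4.082 km/s

In km: r₁ = 7.08 × 1.496×10^8 = 1.059168×10^9 km; r₂ = 1.79 × 1.496×10^8 = 2.67784×10^8 km.
Transfer-ellipse semi-major axis a_t = (r₁ + r₂)/2 = (1.059168×10^9 + 2.67784×10^8)/2 = 6.63476×10^8 km.
Circular speed at r = 1.059168×10^9 km: v_c = √(μ/r) = 11.193 km/s.
Transfer-orbit speed at the same r (vis-viva, a = a_t): v_t = √[μ(2/r − 1/a_t)] = 7.1110 km/s.
Δv₁ = |v_t − v_c| = |7.1110 − 11.193| = 4.082 km/s.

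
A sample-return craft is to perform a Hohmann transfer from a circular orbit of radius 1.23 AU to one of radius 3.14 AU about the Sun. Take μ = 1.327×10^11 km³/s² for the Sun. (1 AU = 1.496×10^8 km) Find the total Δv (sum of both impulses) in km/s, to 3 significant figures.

Δv = 9.54 km/s

In km: r₁ = 1.23 × 1.496×10^8 = 1.84008×10^8 km; r₂ = 3.14 × 1.496×10^8 = 4.69744×10^8 km.
Transfer-ellipse semi-major axis a_t = (r₁ + r₂)/2 = (1.84008×10^8 + 4.69744×10^8)/2 = 3.26876×10^8 km.
At r₁ the circular-orbit speed is v₁ = √(μ/r₁) = 26.855 km/s.
On the transfer ellipse at r₁, vis-viva gives v_p = √[μ(2/r₁ − 1/a_t)] = 32.193 km/s.
First burn Δv₁ = |v_p − v₁| = 5.338 km/s.
At r₂, v₂ = √(μ/r₂) = 16.8076 km/s.
Transfer-orbit speed at r₂: v_a = √[μ(2/r₂ − 1/a_t)] = 12.6105 km/s.
Second burn Δv₂ = |v₂ − v_a| = 4.197 km/s.
Total Δv = Δv₁ + Δv₂ = 9.535 km/s.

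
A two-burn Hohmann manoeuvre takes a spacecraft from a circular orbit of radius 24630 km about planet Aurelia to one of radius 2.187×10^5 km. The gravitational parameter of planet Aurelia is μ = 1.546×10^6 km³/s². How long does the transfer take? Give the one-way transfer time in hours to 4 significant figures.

Semi-major axis of the transfer orbit: a_t = (24630 + 2.187×10^5)/2 = 1.21665×10^5 km.
By Kepler's third law the transfer-orbit period is T = 2π√(a_t³/μ), so t = T/2 = 1.072×10^5 s.
Converting: 1.072×10^5 s ÷ 3600 s/hour = 29.78 hours.

t = 29.78 hours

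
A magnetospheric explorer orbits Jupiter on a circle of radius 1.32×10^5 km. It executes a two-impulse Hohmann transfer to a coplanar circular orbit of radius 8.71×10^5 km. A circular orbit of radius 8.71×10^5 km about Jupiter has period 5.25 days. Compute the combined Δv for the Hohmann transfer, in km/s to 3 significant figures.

Δv = 15.7 km/s

From Kepler's third law T² = 4π²r³/μ at r = 8.71×10^5 km, T = 5.25 days = 5.25 × 86400 s = 4.536×10^5 s: μ = 4π²r³/T² = 1.26785×10^8 km³/s².
Transfer-ellipse semi-major axis a_t = (r₁ + r₂)/2 = (1.320×10^5 + 8.710×10^5)/2 = 5.015×10^5 km.
At r₁ the circular-orbit speed is v₁ = √(μ/r₁) = 30.992 km/s.
Transfer-orbit speed at r₁ (vis-viva equation): v_p = √[μ(2/r₁ − 1/a_t)] = 40.843 km/s.
First burn Δv₁ = |v_p − v₁| = 9.851 km/s.
At r₂, v₂ = √(μ/r₂) = 12.065 km/s.
Transfer-orbit speed at r₂: v_a = √[μ(2/r₂ − 1/a_t)] = 6.1898 km/s.
Second burn Δv₂ = |v₂ − v_a| = 5.875 km/s.
Δv = Δv₁ + Δv₂ = 9.851 + 5.875 = 15.73 km/s.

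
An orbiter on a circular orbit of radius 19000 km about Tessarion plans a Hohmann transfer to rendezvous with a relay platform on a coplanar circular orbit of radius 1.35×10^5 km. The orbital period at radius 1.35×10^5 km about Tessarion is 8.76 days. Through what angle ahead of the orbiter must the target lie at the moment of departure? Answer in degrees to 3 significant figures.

φ = 102°

From Kepler's third law T² = 4π²r³/μ at r = 1.35×10^5 km, T = 8.76 days = 8.76 × 86400 s = 7.56864×10^5 s: μ = 4π²r³/T² = 1.69561×10^5 km³/s².
Semi-major axis of the transfer orbit: a_t = (19000 + 1.350×10^5)/2 = 77000 km.
The half-period of the transfer ellipse is t = π√(a_t³/μ) = 1.63013×10^5 s.
Target angular speed ω₂ = √(μ/r₂³) = 8.30160×10^-6 rad/s.
Angle swept by the target during transfer: ω₂·t = 1.3533 rad = 77.54°.
Arrival is 180° from departure on the ellipse, so φ = 180° − 77.54° = 102°.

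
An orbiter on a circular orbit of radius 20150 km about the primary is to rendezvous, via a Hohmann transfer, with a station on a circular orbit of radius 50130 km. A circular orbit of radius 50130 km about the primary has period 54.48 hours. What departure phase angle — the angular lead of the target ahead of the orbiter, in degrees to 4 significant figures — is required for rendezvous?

From Kepler's third law T² = 4π²r³/μ at r = 50130 km, T = 54.48 hours = 54.48 × 3600 s = 1.96128×10^5 s: μ = 4π²r³/T² = 1.29293×10^5 km³/s².
Transfer-ellipse semi-major axis a_t = (r₁ + r₂)/2 = (20150 + 50130)/2 = 35140 km.
The half-period of the transfer ellipse is t = π√(a_t³/μ) = 57553 s.
Target angular speed ω₂ = √(μ/r₂³) = 3.2036×10^-5 rad/s.
Angle swept by the target during transfer: ω₂·t = 1.8438 rad = 105.64°.
Arrival is 180° from departure on the ellipse, so φ = 180° − 105.64° = 74.36°.

φ = 74.36°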